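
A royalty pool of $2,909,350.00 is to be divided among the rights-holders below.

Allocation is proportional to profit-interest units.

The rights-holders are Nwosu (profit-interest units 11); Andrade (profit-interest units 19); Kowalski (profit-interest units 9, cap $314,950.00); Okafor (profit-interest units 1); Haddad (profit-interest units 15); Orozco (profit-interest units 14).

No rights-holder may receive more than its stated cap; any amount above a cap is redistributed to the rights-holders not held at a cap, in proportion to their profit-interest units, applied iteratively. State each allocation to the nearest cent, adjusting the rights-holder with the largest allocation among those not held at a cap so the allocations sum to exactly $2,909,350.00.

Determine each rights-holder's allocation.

Combined profit-interest units = 69.
Pro-rata shares before constraints: Nwosu 463,809.4203; Andrade 801,125.3623; Kowalski 379,480.4348; Okafor 42,164.4928; Haddad 632,467.3913; Orozco 590,302.8986.
Capped: Kowalski ($314,950.00); remaining pool $2,594,400.00 reallocated over remaining profit-interest units 60.
Redistributed shares: Nwosu 475,640.0000 → $475,640.00; Andrade 821,560.0000 → $821,560.00; Okafor 43,240.0000 → $43,240.00; Haddad 648,600.0000 → $648,600.00; Orozco 605,360.0000 → $605,360.00.

Nwosu: $475,640.00 · Andrade: $821,560.00 · Kowalski: $314,950.00 · Okafor: $43,240.00 · Haddad: $648,600.00 · Orozco: $605,360.00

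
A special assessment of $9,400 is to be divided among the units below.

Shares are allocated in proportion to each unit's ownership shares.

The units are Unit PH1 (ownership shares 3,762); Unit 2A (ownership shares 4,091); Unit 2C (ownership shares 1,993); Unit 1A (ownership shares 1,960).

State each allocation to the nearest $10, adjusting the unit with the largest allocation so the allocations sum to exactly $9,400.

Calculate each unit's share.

Unit PH1: $3,000; Unit 2A: $3,250; Unit 2C: $1,590; Unit 1A: $1,560

Total ownership shares = 11,806.
Proportional shares: Unit PH1 3,762/11,806 × $9,400 = 2,995.32; Unit 2A 4,091/11,806 × $9,400 = 3,257.28; Unit 2C 1,993/11,806 × $9,400 = 1,586.84; Unit 1A 1,960/11,806 × $9,400 = 1,560.56.
Rounded to nearest $10: Unit PH1 $3,000; Unit 2A $3,260; Unit 2C $1,590; Unit 1A $1,560. Sum = $9,410.
Difference $9,400 − $9,410 = −$10 applied to largest allocation (Unit 2A): Unit 2A becomes $3,250.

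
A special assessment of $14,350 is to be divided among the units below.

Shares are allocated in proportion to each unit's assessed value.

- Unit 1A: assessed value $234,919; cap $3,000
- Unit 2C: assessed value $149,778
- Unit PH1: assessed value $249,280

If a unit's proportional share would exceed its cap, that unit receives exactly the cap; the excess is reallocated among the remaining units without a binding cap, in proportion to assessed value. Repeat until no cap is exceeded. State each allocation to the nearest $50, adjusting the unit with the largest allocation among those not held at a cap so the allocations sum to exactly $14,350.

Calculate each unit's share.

Combined assessed value = 633,977.
Proportional shares (ignoring caps): Unit 1A 5,317.37; Unit 2C 3,390.21; Unit PH1 5,642.43.
Cap binds for Unit 1A ($3,000); remaining pool $11,350 reallocated over remaining assessed value 399,058.
Remaining shares: Unit 2C 4,259.98 → $4,250; Unit PH1 7,090.02 → $7,100.

Unit 1A: $3,000 · Unit 2C: $4,250 · Unit PH1: $7,100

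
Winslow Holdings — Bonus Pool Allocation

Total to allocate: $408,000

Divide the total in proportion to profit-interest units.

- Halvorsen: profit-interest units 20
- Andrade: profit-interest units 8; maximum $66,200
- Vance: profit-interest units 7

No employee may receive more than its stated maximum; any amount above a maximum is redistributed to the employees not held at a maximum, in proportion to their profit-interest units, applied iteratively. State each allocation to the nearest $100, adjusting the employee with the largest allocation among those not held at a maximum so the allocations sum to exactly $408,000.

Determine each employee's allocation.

Combined profit-interest units = 35.
Unconstrained shares: Halvorsen 233,142.86; Andrade 93,257.14; Vance 81,600.00.
Capped: Andrade ($66,200); balance $341,800 reallocated over remaining profit-interest units 27.
Shares after redistribution: Halvorsen 253,185.19 → $253,200; Vance 88,614.81 → $88,600.

Halvorsen: $253,200; Andrade: $66,200; Vance: $88,600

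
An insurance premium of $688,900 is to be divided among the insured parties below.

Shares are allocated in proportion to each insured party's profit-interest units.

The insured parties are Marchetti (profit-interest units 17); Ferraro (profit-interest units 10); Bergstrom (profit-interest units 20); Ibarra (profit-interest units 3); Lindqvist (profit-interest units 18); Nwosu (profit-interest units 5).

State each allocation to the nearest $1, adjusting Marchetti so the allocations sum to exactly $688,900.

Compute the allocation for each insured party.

Marchetti: $160,428 · Ferraro: $94,370 · Bergstrom: $188,740 · Ibarra: $28,311 · Lindqvist: $169,866 · Nwosu: $47,185

Profit-interest units total: 73.
Pro-rata amounts: Marchetti 17/73 × $688,900 = 160,428.77; Ferraro 10/73 × $688,900 = 94,369.86; Bergstrom 20/73 × $688,900 = 188,739.73; Ibarra 3/73 × $688,900 = 28,310.96; Lindqvist 18/73 × $688,900 = 169,865.75; Nwosu 5/73 × $688,900 = 47,184.93.
After rounding ($1): Marchetti $160,429; Ferraro $94,370; Bergstrom $188,740; Ibarra $28,311; Lindqvist $169,866; Nwosu $47,185. Sum = $688,901.
Difference $688,900 − $688,901 = −$1 applied to Marchetti: Marchetti becomes $160,428.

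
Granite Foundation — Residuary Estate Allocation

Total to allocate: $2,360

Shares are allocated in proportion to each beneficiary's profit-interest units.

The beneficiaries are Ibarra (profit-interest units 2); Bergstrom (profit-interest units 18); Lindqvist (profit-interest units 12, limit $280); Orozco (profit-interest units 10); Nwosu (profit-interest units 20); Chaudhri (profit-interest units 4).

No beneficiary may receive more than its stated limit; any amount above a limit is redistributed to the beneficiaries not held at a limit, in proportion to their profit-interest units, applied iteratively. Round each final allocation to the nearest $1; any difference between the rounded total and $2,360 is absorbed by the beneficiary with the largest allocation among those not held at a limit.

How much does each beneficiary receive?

Ibarra: $77; Bergstrom: $693; Lindqvist: $280; Orozco: $385; Nwosu: $771; Chaudhri: $154

Combined profit-interest units = 66.
Unconstrained shares: Ibarra 71.52; Bergstrom 643.64; Lindqvist 429.09; Orozco 357.58; Nwosu 715.15; Chaudhri 143.03.
Held at cap: Lindqvist ($280); balance $2,080 reallocated over remaining profit-interest units 54.
Redistributed shares: Ibarra 77.04 → $77; Bergstrom 693.33 → $693; Orozco 385.19 → $385; Nwosu 770.37 → $770; Chaudhri 154.07 → $154.
Rounding difference +$1 applied to Nwosu → $771.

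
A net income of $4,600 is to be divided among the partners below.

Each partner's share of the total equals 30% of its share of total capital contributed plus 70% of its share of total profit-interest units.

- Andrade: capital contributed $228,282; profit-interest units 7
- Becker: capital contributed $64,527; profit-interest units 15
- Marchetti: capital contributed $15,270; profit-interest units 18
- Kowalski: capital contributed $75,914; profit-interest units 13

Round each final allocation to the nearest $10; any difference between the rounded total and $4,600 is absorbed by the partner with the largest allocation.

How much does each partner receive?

Capital contributed total 383,993; profit-interest units total 53.
Combined weights (30% capital contributed + 70% profit-interest units): Andrade 0.2708; Becker 0.2485; Marchetti 0.2497; Kowalski 0.2310.
Unrounded shares: Andrade 1,245.69; Becker 1,143.22; Marchetti 1,148.46; Kowalski 1,062.63.
At nearest $10: Andrade $1,250; Becker $1,140; Marchetti $1,150; Kowalski $1,060. Sum = $4,600.
Rounded total matches; no reconciliation needed.

Andrade: $1,250; Becker: $1,140; Marchetti: $1,150; Kowalski: $1,060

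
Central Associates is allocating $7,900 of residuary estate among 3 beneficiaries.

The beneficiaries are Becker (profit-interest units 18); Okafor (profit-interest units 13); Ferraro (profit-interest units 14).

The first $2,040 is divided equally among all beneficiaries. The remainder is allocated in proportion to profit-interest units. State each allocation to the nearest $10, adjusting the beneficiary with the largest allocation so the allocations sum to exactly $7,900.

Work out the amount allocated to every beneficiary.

Equal tier: $2,040 ÷ 3 = $680 apiece.
Remainder $5,860 by profit-interest units (total 45): Becker 2,344.00 → $2,340; Okafor 1,692.89 → $1,690; Ferraro 1,823.11 → $1,820.
Rounding difference +$10 on remainder applied to Becker.
Totals: Becker $680 + $2,350 = $3,030; Okafor $680 + $1,690 = $2,370; Ferraro $680 + $1,820 = $2,500.

Becker: $3,030 · Okafor: $2,370 · Ferraro: $2,500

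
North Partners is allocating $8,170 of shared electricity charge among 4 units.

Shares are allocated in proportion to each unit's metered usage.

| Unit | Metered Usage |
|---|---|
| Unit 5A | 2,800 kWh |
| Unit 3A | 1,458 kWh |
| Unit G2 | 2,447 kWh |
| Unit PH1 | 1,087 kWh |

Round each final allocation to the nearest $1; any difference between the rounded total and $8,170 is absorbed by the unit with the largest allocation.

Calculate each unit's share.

Metered usage total: 7,792.
Raw shares: Unit 5A 2,800/7,792 × $8,170 = 2,935.83; Unit 3A 1,458/7,792 × $8,170 = 1,528.73; Unit G2 2,447/7,792 × $8,170 = 2,565.71; Unit PH1 1,087/7,792 × $8,170 = 1,139.73.
Rounded to nearest $1: Unit 5A $2,936; Unit 3A $1,529; Unit G2 $2,566; Unit PH1 $1,140. Sum = $8,171.
Difference $8,170 − $8,171 = −$1 applied to largest allocation (Unit 5A): Unit 5A becomes $2,935.

Unit 5A: $2,935; Unit 3A: $1,529; Unit G2: $2,566; Unit PH1: $1,140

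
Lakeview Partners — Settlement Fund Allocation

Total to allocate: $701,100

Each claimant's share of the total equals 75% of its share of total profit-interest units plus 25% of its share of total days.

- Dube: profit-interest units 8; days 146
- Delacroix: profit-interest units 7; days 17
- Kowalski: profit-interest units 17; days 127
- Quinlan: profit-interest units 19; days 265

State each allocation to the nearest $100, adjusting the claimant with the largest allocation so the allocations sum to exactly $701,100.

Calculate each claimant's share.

Dube: $128,600; Delacroix: $77,500; Kowalski: $215,400; Quinlan: $279,600

Totals — profit-interest units 51, days 555.
Combined weights (75% profit-interest units + 25% days): Dube 0.1834; Delacroix 0.1106; Kowalski 0.3072; Quinlan 0.3988.
Raw shares: Dube 128,590.73; Delacroix 77,540.84; Kowalski 215,382.97; Quinlan 279,585.45.
After rounding ($100): Dube $128,600; Delacroix $77,500; Kowalski $215,400; Quinlan $279,600. Sum = $701,100.
Rounded total matches; no reconciliation needed.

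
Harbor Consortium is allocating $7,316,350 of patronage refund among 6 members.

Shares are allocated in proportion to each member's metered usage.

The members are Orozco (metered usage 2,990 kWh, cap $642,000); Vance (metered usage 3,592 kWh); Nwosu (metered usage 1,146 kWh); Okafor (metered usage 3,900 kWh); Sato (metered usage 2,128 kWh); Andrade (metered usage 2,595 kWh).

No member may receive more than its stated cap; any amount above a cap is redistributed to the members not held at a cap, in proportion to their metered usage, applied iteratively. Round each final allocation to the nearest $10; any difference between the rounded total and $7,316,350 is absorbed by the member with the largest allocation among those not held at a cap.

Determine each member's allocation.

Orozco: $642,000 | Vance: $1,794,350 | Nwosu: $572,470 | Okafor: $1,948,200 | Sato: $1,063,020 | Andrade: $1,296,310

Sum of metered usage: 16,351.
Proportional shares (ignoring caps): Orozco 1,337,892.88; Vance 1,607,261.28; Nwosu 512,784.36; Okafor 1,745,077.67; Sato 952,185.97; Andrade 1,161,147.83.
Cap binds for Orozco ($642,000); balance $6,674,350 reallocated over remaining metered usage 13,361.
Shares after redistribution: Vance 1,794,346.62 → $1,794,350; Nwosu 572,472.50 → $572,470; Okafor 1,948,204.85 → $1,948,200; Sato 1,063,020.49 → $1,063,020; Andrade 1,296,305.53 → $1,296,310.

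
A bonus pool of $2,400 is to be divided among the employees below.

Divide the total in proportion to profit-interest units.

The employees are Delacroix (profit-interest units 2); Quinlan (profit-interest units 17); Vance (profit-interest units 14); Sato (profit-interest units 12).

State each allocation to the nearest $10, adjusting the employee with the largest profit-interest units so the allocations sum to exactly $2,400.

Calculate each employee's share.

Profit-interest units total: 45.
Raw shares: Delacroix 2/45 × $2,400 = 106.67; Quinlan 17/45 × $2,400 = 906.67; Vance 14/45 × $2,400 = 746.67; Sato 12/45 × $2,400 = 640.00.
After rounding ($10): Delacroix $110; Quinlan $910; Vance $750; Sato $640. Sum = $2,410.
Difference $2,400 − $2,410 = −$10 applied to largest profit-interest units (Quinlan): Quinlan becomes $900.

Delacroix: $110; Quinlan: $900; Vance: $750; Sato: $640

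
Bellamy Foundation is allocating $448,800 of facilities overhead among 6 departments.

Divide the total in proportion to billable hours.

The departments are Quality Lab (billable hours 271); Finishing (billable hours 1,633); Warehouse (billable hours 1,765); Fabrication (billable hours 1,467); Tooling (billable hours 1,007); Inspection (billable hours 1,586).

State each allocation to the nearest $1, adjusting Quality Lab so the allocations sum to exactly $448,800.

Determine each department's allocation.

Billable hours total: 7,729.
Pro-rata amounts: Quality Lab 271/7,729 × $448,800 = 15,736.16; Finishing 1,633/7,729 × $448,800 = 94,823.44; Warehouse 1,765/7,729 × $448,800 = 102,488.29; Fabrication 1,467/7,729 × $448,800 = 85,184.32; Tooling 1,007/7,729 × $448,800 = 58,473.49; Inspection 1,586/7,729 × $448,800 = 92,094.29.
Rounded to nearest $1: Quality Lab $15,736; Finishing $94,823; Warehouse $102,488; Fabrication $85,184; Tooling $58,473; Inspection $92,094. Sum = $448,798.
Difference $448,800 − $448,798 = +$2 applied to Quality Lab: Quality Lab becomes $15,738.

Quality Lab: $15,738 · Finishing: $94,823 · Warehouse: $102,488 · Fabrication: $85,184 · Tooling: $58,473 · Inspection: $92,094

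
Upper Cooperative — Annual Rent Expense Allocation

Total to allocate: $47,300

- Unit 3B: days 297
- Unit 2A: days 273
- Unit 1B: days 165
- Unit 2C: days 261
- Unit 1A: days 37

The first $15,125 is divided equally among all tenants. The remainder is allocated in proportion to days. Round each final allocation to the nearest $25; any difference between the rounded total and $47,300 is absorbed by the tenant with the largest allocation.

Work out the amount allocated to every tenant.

Unit 3B: $12,275 · Unit 2A: $11,525 · Unit 1B: $8,175 · Unit 2C: $11,150 · Unit 1A: $4,175

First tranche $15,125 split equally: $3,025 each.
Remainder $32,175 by days (total 1,033): Unit 3B 9,250.70 → $9,250; Unit 2A 8,503.17 → $8,500; Unit 1B 5,139.28 → $5,150; Unit 2C 8,129.40 → $8,125; Unit 1A 1,152.44 → $1,150.
Totals: Unit 3B $3,025 + $9,250 = $12,275; Unit 2A $3,025 + $8,500 = $11,525; Unit 1B $3,025 + $5,150 = $8,175; Unit 2C $3,025 + $8,125 = $11,150; Unit 1A $3,025 + $1,150 = $4,175.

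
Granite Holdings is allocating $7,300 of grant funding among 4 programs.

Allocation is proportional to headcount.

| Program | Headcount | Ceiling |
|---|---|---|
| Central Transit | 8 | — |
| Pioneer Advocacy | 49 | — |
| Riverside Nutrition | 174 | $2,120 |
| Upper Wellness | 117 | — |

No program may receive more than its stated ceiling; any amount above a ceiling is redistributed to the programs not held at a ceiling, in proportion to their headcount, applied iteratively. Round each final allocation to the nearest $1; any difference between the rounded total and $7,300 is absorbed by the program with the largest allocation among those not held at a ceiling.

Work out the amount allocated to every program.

Central Transit: $238 · Pioneer Advocacy: $1,459 · Riverside Nutrition: $2,120 · Upper Wellness: $3,483

Headcount total: 348.
Proportional shares (ignoring caps): Central Transit 167.82; Pioneer Advocacy 1,027.87; Riverside Nutrition 3,650.00; Upper Wellness 2,454.31.
Held at cap: Riverside Nutrition ($2,120); balance $5,180 reallocated over remaining headcount 174.
Shares after redistribution: Central Transit 238.16 → $238; Pioneer Advocacy 1,458.74 → $1,459; Upper Wellness 3,483.10 → $3,483.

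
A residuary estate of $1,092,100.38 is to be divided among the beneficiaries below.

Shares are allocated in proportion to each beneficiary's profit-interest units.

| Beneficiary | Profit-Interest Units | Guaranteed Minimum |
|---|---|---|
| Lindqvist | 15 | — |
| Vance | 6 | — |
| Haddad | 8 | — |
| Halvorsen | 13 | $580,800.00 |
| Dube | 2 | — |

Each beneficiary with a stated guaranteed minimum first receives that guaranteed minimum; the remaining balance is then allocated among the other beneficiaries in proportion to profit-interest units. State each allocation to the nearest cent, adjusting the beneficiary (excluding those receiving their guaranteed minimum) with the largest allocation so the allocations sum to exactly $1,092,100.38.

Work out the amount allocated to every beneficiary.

Lindqvist: $247,403.41 | Vance: $98,961.36 | Haddad: $131,948.49 | Halvorsen: $580,800.00 | Dube: $32,987.12

Minimums first: Halvorsen $580,800.00. Balance $511,300.38.
Balance split over remaining profit-interest units 31: Lindqvist 247,403.4097 → $247,403.41; Vance 98,961.3639 → $98,961.36; Haddad 131,948.4852 → $131,948.49; Dube 32,987.1213 → $32,987.12.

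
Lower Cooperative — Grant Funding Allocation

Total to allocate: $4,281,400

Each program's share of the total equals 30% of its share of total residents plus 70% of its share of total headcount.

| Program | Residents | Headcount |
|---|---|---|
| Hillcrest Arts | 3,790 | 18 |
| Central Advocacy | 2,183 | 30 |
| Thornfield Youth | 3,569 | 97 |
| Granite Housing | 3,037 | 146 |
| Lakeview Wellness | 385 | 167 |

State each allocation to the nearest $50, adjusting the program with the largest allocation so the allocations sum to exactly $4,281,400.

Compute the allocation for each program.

Totals — residents 12,964, headcount 458.
Blended shares (30% residents + 70% headcount): Hillcrest Arts 0.1152; Central Advocacy 0.0964; Thornfield Youth 0.2308; Granite Housing 0.2934; Lakeview Wellness 0.2641.
Proportional shares: Hillcrest Arts 493,282.91; Central Advocacy 412,591.43; Thornfield Youth 988,333.47; Granite Housing 1,256,262.69; Lakeview Wellness 1,130,929.51.
After rounding ($50): Hillcrest Arts $493,300; Central Advocacy $412,600; Thornfield Youth $988,350; Granite Housing $1,256,250; Lakeview Wellness $1,130,950. Sum = $4,281,450.
Difference $4,281,400 − $4,281,450 = −$50 applied to largest allocation (Granite Housing): Granite Housing becomes $1,256,200.

Hillcrest Arts: $493,300; Central Advocacy: $412,600; Thornfield Youth: $988,350; Granite Housing: $1,256,200; Lakeview Wellness: $1,130,950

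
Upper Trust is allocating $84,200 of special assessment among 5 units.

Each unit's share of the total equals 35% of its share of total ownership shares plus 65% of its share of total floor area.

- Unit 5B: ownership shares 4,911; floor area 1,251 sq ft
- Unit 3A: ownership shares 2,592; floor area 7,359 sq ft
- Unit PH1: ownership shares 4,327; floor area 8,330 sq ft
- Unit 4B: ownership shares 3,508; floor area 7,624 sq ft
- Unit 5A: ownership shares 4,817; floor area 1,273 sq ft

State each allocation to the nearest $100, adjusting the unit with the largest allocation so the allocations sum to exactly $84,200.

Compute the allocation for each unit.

Totals — ownership shares 20,155, floor area 25,837.
Combined weights (35% ownership shares + 65% floor area): Unit 5B 0.1168; Unit 3A 0.2301; Unit PH1 0.2847; Unit 4B 0.2527; Unit 5A 0.1157.
Pro-rata amounts: Unit 5B 9,830.68; Unit 3A 19,378.36; Unit PH1 23,972.07; Unit 4B 21,279.05; Unit 5A 9,739.83.
After rounding ($100): Unit 5B $9,800; Unit 3A $19,400; Unit PH1 $24,000; Unit 4B $21,300; Unit 5A $9,700. Sum = $84,200.
Rounded total matches; no reconciliation needed.

Unit 5B: $9,800 | Unit 3A: $19,400 | Unit PH1: $24,000 | Unit 4B: $21,300 | Unit 5A: $9,700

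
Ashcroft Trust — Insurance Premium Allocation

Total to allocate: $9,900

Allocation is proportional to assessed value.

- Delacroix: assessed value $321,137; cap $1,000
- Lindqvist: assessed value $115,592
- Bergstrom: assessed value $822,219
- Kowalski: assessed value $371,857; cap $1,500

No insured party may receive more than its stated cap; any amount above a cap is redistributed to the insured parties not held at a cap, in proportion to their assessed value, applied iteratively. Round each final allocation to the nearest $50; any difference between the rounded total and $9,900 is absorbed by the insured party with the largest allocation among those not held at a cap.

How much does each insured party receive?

Total assessed value = 1,630,805.
Pro-rata shares before constraints: Delacroix 1,949.50; Lindqvist 701.72; Bergstrom 4,991.38; Kowalski 2,257.40.
Cap binds for Delacroix ($1,000), Kowalski ($1,500); residual $7,400 reallocated over remaining assessed value 937,811.
Remaining shares: Lindqvist 912.10 → $900; Bergstrom 6,487.90 → $6,500.

Delacroix: $1,000 | Lindqvist: $900 | Bergstrom: $6,500 | Kowalski: $1,500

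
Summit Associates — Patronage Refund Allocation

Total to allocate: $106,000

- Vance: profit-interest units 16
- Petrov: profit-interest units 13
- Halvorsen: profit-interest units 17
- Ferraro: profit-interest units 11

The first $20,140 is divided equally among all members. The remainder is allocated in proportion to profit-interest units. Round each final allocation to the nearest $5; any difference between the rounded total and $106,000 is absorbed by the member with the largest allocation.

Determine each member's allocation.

Vance: $29,135; Petrov: $24,615; Halvorsen: $30,645; Ferraro: $21,605

Equal tier: $20,140 ÷ 4 = $5,035 apiece.
Remainder $85,860 by profit-interest units (total 57): Vance 24,101.05 → $24,100; Petrov 19,582.11 → $19,580; Halvorsen 25,607.37 → $25,605; Ferraro 16,569.47 → $16,570.
Rounding difference +$5 on remainder applied to Halvorsen.
Totals: Vance $5,035 + $24,100 = $29,135; Petrov $5,035 + $19,580 = $24,615; Halvorsen $5,035 + $25,610 = $30,645; Ferraro $5,035 + $16,570 = $21,605.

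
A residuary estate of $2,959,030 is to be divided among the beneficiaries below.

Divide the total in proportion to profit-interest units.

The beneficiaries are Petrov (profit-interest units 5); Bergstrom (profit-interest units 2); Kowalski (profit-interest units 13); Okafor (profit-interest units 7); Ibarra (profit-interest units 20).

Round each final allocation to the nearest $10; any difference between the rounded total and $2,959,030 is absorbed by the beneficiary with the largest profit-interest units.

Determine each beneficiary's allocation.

Petrov: $314,790 · Bergstrom: $125,920 · Kowalski: $818,460 · Okafor: $440,710 · Ibarra: $1,259,150

Sum of profit-interest units: 47.
Proportional shares: Petrov 5/47 × $2,959,030 = 314,790.43; Bergstrom 2/47 × $2,959,030 = 125,916.17; Kowalski 13/47 × $2,959,030 = 818,455.11; Okafor 7/47 × $2,959,030 = 440,706.60; Ibarra 20/47 × $2,959,030 = 1,259,161.70.
After rounding ($10): Petrov $314,790; Bergstrom $125,920; Kowalski $818,460; Okafor $440,710; Ibarra $1,259,160. Sum = $2,959,040.
Difference $2,959,030 − $2,959,040 = −$10 applied to largest profit-interest units (Ibarra): Ibarra becomes $1,259,150.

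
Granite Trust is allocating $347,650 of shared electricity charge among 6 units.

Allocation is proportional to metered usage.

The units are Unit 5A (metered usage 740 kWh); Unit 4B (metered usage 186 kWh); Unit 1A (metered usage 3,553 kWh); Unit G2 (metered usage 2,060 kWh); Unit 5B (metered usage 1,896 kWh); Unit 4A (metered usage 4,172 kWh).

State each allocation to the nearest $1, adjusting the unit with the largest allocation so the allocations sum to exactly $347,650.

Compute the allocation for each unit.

Total metered usage = 12,607.
Proportional shares: Unit 5A 740/12,607 × $347,650 = 20,406.20; Unit 4B 186/12,607 × $347,650 = 5,129.13; Unit 1A 3,553/12,607 × $347,650 = 97,977.35; Unit G2 2,060/12,607 × $347,650 = 56,806.46; Unit 5B 1,896/12,607 × $347,650 = 52,284.00; Unit 4A 4,172/12,607 × $347,650 = 115,046.86.
After rounding ($1): Unit 5A $20,406; Unit 4B $5,129; Unit 1A $97,977; Unit G2 $56,806; Unit 5B $52,284; Unit 4A $115,047. Sum = $347,649.
Difference $347,650 − $347,649 = +$1 applied to largest allocation (Unit 4A): Unit 4A becomes $115,048.

Unit 5A: $20,406; Unit 4B: $5,129; Unit 1A: $97,977; Unit G2: $56,806; Unit 5B: $52,284; Unit 4A: $115,048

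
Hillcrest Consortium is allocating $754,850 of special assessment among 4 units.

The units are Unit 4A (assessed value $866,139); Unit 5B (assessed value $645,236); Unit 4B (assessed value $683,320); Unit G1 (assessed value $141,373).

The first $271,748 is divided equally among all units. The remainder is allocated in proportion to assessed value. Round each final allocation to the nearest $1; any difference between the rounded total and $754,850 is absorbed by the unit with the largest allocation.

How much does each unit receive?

Equal tier: $271,748 ÷ 4 = $67,937 apiece.
Remainder $483,102 by assessed value (total 2,336,068): Unit 4A 179,118.71 → $179,119; Unit 5B 133,435.67 → $133,436; Unit 4B 141,311.49 → $141,311; Unit G1 29,236.13 → $29,236.
Totals: Unit 4A $67,937 + $179,119 = $247,056; Unit 5B $67,937 + $133,436 = $201,373; Unit 4B $67,937 + $141,311 = $209,248; Unit G1 $67,937 + $29,236 = $97,173.

Unit 4A: $247,056 · Unit 5B: $201,373 · Unit 4B: $209,248 · Unit G1: $97,173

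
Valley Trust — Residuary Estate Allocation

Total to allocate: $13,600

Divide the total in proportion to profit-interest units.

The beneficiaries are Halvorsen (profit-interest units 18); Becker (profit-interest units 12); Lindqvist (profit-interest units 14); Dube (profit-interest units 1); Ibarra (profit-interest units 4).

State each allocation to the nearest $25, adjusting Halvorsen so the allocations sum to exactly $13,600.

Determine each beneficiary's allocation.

Sum of profit-interest units: 49.
Proportional shares: Halvorsen 18/49 × $13,600 = 4,995.92; Becker 12/49 × $13,600 = 3,330.61; Lindqvist 14/49 × $13,600 = 3,885.71; Dube 1/49 × $13,600 = 277.55; Ibarra 4/49 × $13,600 = 1,110.20.
After rounding ($25): Halvorsen $5,000; Becker $3,325; Lindqvist $3,875; Dube $275; Ibarra $1,100. Sum = $13,575.
Difference $13,600 − $13,575 = +$25 applied to Halvorsen: Halvorsen becomes $5,025.

Halvorsen: $5,025 · Becker: $3,325 · Lindqvist: $3,875 · Dube: $275 · Ibarra: $1,100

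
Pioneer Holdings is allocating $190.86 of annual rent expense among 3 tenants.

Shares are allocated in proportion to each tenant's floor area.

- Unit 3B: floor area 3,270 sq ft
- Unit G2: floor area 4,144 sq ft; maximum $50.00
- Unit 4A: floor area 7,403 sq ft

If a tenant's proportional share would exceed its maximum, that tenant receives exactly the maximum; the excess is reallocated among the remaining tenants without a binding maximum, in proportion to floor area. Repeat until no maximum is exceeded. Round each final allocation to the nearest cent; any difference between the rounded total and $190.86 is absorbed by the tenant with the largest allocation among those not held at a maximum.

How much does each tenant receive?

Unit 3B: $43.16 | Unit G2: $50.00 | Unit 4A: $97.70

Combined floor area = 14,817.
Proportional shares (ignoring caps): Unit 3B 42.1214; Unit G2 53.3795; Unit 4A 95.3592.
Capped: Unit G2 ($50.00); remaining pool $140.86 reallocated over remaining floor area 10,673.
Shares after redistribution: Unit 3B 43.1568 → $43.16; Unit 4A 97.7032 → $97.70.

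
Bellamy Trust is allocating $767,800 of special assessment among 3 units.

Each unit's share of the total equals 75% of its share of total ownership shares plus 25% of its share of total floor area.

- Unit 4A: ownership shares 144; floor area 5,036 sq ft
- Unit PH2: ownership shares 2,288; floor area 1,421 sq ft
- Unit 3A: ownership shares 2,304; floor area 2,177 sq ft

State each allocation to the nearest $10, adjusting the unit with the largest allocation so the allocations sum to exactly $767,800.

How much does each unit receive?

Ownership shares total 4,736; floor area total 8,634.
Composite weights (75% ownership shares + 25% floor area): Unit 4A 0.1686; Unit PH2 0.4035; Unit 3A 0.4279.
Raw shares: Unit 4A 129,468.67; Unit PH2 309,789.30; Unit 3A 328,542.03.
Rounded to nearest $10: Unit 4A $129,470; Unit PH2 $309,790; Unit 3A $328,540. Sum = $767,800.
Rounded total matches; no reconciliation needed.

Unit 4A: $129,470; Unit PH2: $309,790; Unit 3A: $328,540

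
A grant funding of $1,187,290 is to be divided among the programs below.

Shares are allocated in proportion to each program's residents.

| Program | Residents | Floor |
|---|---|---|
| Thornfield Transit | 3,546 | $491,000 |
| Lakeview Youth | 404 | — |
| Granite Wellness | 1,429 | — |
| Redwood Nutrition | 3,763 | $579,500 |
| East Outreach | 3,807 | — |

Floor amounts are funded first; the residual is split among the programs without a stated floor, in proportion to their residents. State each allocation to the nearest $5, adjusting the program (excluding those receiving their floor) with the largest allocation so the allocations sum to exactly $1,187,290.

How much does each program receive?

Thornfield Transit: $491,000 | Lakeview Youth: $8,365 | Granite Wellness: $29,590 | Redwood Nutrition: $579,500 | East Outreach: $78,835

Fund the minimums — Thornfield Transit $491,000; Redwood Nutrition $579,500. Residual $116,790.
Residual split over remaining residents 5,640: Lakeview Youth 8,365.81 → $8,365; Granite Wellness 29,590.94 → $29,590; East Outreach 78,833.25 → $78,835.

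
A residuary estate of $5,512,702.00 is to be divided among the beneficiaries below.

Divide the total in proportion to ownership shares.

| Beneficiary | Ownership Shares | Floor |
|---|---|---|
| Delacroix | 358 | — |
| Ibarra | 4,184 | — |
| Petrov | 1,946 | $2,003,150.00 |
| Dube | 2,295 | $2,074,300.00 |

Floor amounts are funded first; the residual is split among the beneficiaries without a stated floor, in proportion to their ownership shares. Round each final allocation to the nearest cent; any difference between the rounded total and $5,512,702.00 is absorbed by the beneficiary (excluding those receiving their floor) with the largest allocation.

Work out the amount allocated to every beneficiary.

Fund the minimums — Petrov $2,003,150.00; Dube $2,074,300.00. Balance $1,435,252.00.
Balance split over remaining ownership shares 4,542: Delacroix 113,126.4236 → $113,126.42; Ibarra 1,322,125.5764 → $1,322,125.58.

Delacroix: $113,126.42 · Ibarra: $1,322,125.58 · Petrov: $2,003,150.00 · Dube: $2,074,300.00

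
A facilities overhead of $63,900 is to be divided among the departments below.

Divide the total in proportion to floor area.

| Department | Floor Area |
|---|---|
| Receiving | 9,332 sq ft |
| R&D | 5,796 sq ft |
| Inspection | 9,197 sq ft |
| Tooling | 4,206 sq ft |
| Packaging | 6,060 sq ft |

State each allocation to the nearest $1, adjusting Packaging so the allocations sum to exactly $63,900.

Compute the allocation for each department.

Floor area total: 34,591.
Proportional shares: Receiving 9,332/34,591 × $63,900 = 17,239.02; R&D 5,796/34,591 × $63,900 = 10,706.96; Inspection 9,197/34,591 × $63,900 = 16,989.63; Tooling 4,206/34,591 × $63,900 = 7,769.75; Packaging 6,060/34,591 × $63,900 = 11,194.65.
Rounded to nearest $1: Receiving $17,239; R&D $10,707; Inspection $16,990; Tooling $7,770; Packaging $11,195. Sum = $63,901.
Difference $63,900 − $63,901 = −$1 applied to Packaging: Packaging becomes $11,194.

Receiving: $17,239 · R&D: $10,707 · Inspection: $16,990 · Tooling: $7,770 · Packaging: $11,194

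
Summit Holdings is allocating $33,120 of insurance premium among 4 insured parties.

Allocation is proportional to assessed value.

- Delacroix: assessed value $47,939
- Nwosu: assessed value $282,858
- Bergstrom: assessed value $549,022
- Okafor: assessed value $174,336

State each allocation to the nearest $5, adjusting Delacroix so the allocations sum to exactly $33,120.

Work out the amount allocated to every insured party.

Total assessed value = 1,054,155.
Raw shares: Delacroix 47,939/1,054,155 × $33,120 = 1,506.17; Nwosu 282,858/1,054,155 × $33,120 = 8,886.98; Bergstrom 549,022/1,054,155 × $33,120 = 17,249.46; Okafor 174,336/1,054,155 × $33,120 = 5,477.38.
At nearest $5: Delacroix $1,505; Nwosu $8,885; Bergstrom $17,250; Okafor $5,475. Sum = $33,115.
Difference $33,120 − $33,115 = +$5 applied to Delacroix: Delacroix becomes $1,510.

Delacroix: $1,510 · Nwosu: $8,885 · Bergstrom: $17,250 · Okafor: $5,475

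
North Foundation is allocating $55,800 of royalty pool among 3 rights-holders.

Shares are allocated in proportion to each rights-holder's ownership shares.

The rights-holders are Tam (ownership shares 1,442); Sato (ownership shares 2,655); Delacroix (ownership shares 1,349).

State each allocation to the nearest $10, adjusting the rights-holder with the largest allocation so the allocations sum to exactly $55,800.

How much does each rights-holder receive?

Tam: $14,770; Sato: $27,210; Delacroix: $13,820

Ownership shares total: 5,446.
Unrounded shares: Tam 1,442/5,446 × $55,800 = 14,774.81; Sato 2,655/5,446 × $55,800 = 27,203.27; Delacroix 1,349/5,446 × $55,800 = 13,821.92.
After rounding ($10): Tam $14,770; Sato $27,200; Delacroix $13,820. Sum = $55,790.
Difference $55,800 − $55,790 = +$10 applied to largest allocation (Sato): Sato becomes $27,210.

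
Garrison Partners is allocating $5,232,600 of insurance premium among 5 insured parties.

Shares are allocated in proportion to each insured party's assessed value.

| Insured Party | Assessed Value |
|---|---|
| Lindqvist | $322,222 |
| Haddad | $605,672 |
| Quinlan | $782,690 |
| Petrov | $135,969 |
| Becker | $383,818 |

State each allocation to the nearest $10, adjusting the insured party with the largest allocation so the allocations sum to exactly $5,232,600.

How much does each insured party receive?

Assessed value total: 2,230,371.
Unrounded shares: Lindqvist 322,222/2,230,371 × $5,232,600 = 755,954.43; Haddad 605,672/2,230,371 × $5,232,600 = 1,420,947.15; Quinlan 782,690/2,230,371 × $5,232,600 = 1,836,243.25; Petrov 135,969/2,230,371 × $5,232,600 = 318,992.40; Becker 383,818/2,230,371 × $5,232,600 = 900,462.78.
At nearest $10: Lindqvist $755,950; Haddad $1,420,950; Quinlan $1,836,240; Petrov $318,990; Becker $900,460. Sum = $5,232,590.
Difference $5,232,600 − $5,232,590 = +$10 applied to largest allocation (Quinlan): Quinlan becomes $1,836,250.

Lindqvist: $755,950; Haddad: $1,420,950; Quinlan: $1,836,250; Petrov: $318,990; Becker: $900,460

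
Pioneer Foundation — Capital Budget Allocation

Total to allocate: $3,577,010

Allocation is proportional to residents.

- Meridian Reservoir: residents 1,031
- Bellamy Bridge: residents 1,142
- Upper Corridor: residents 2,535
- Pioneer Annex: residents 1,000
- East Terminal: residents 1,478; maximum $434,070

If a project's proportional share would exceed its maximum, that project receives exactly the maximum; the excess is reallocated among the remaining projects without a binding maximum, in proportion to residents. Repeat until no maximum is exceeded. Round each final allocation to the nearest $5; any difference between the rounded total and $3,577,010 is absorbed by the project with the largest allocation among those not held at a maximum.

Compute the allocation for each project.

Meridian Reservoir: $567,690 · Bellamy Bridge: $628,810 · Upper Corridor: $1,395,820 · Pioneer Annex: $550,620 · East Terminal: $434,070

Total residents = 7,186.
Unconstrained shares: Meridian Reservoir 513,205.86; Bellamy Bridge 568,458.87; Upper Corridor 1,261,859.22; Pioneer Annex 497,774.84; East Terminal 735,711.21.
Capped: East Terminal ($434,070); residual $3,142,940 reallocated over remaining residents 5,708.
Shares after redistribution: Meridian Reservoir 567,689.41 → $567,690; Bellamy Bridge 628,808.25 → $628,810; Upper Corridor 1,395,822.16 → $1,395,820; Pioneer Annex 550,620.18 → $550,620.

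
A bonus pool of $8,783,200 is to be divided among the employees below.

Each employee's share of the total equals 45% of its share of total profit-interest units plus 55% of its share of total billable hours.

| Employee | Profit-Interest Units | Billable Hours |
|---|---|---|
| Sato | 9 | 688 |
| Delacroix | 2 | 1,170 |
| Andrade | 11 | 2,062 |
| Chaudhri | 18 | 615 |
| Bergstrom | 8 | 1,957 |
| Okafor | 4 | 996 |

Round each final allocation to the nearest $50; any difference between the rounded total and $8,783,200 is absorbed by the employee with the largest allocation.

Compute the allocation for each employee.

Sato: $1,127,950 · Delacroix: $906,800 · Andrade: $2,166,350 · Chaudhri: $1,764,900 · Bergstrom: $1,870,600 · Okafor: $946,600

Profit-interest units total 52; billable hours total 7,488.
Blended shares (45% profit-interest units + 55% billable hours): Sato 0.1284; Delacroix 0.1032; Andrade 0.2466; Chaudhri 0.2009; Bergstrom 0.2130; Okafor 0.1078.
Pro-rata amounts: Sato 1,127,928.03; Delacroix 906,823.17; Andrade 2,166,358.45; Chaudhri 1,764,909.44; Bergstrom 1,870,594.04; Okafor 946,586.86.
Rounded to nearest $50: Sato $1,127,950; Delacroix $906,800; Andrade $2,166,350; Chaudhri $1,764,900; Bergstrom $1,870,600; Okafor $946,600. Sum = $8,783,200.
Rounded total matches; no reconciliation needed.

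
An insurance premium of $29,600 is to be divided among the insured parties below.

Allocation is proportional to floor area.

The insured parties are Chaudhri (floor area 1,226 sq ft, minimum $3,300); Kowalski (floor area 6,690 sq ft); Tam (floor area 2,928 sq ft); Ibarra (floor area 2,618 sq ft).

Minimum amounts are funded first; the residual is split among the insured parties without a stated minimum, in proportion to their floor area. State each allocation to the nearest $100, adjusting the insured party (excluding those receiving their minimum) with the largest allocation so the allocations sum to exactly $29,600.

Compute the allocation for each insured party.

Fund the minimums — Chaudhri $3,300. Residual $26,300.
Residual split over remaining floor area 12,236: Kowalski 14,379.45 → $14,400; Tam 6,293.43 → $6,300; Ibarra 5,627.12 → $5,600.

Chaudhri: $3,300; Kowalski: $14,400; Tam: $6,300; Ibarra: $5,600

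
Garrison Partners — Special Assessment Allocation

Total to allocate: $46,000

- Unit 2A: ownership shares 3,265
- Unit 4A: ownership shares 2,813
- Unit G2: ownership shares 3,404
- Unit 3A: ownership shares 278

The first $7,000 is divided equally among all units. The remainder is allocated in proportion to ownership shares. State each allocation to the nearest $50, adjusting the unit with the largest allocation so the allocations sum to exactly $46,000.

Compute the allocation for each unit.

First tranche $7,000 split equally: $1,750 each.
Remainder $39,000 by ownership shares (total 9,760): Unit 2A 13,046.62 → $13,050; Unit 4A 11,240.47 → $11,250; Unit G2 13,602.05 → $13,600; Unit 3A 1,110.86 → $1,100.
Totals: Unit 2A $1,750 + $13,050 = $14,800; Unit 4A $1,750 + $11,250 = $13,000; Unit G2 $1,750 + $13,600 = $15,350; Unit 3A $1,750 + $1,100 = $2,850.

Unit 2A: $14,800 · Unit 4A: $13,000 · Unit G2: $15,350 · Unit 3A: $2,850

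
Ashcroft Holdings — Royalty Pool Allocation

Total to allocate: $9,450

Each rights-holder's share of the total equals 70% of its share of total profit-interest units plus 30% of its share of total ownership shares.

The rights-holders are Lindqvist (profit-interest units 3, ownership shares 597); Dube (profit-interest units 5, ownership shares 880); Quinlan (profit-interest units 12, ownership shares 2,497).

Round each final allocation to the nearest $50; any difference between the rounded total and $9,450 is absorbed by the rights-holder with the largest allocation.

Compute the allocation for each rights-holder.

Lindqvist: $1,400 | Dube: $2,300 | Quinlan: $5,750

Totals — profit-interest units 20, ownership shares 3,974.
Composite weights (70% profit-interest units + 30% ownership shares): Lindqvist 0.1501; Dube 0.2414; Quinlan 0.6085.
Pro-rata amounts: Lindqvist 1,418.14; Dube 2,281.53; Quinlan 5,750.33.
Rounded to nearest $50: Lindqvist $1,400; Dube $2,300; Quinlan $5,750. Sum = $9,450.
Rounded total matches; no reconciliation needed.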